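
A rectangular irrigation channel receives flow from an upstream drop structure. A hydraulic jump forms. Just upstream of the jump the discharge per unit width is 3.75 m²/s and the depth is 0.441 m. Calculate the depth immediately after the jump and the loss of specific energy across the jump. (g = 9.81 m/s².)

V₁ = q/y₁ = 3.75/0.441 = 8.50 m/s. Fr₁ = V₁/√(g·y₁) = 8.50/√(9.81×0.441) = 4.09.
Conjugate-depth relation: y₂/y₁ = ½[√(1 + 8Fr₁²) − 1] = ½[√134.7 − 1] = 5.30.
y₂ = 5.30 × 0.441 = 2.34 m.
Head loss: ΔE = (y₂ − y₁)³/(4y₁y₂) = (2.34 − 0.441)³/(4×0.441×2.34) = 6.83/4.13 = 1.66 m.

y₂ = 2.34 m; ΔE = 1.66 m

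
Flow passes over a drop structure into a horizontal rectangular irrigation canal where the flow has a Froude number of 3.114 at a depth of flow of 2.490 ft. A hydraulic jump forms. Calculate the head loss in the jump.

ΔE = 3.991 ft

Fr₁ = 3.114 (given).
Conjugate-depth relation: y₂/y₁ = ½[√(1 + 8Fr₁²) − 1] = ½[√78.576 − 1] = 3.932.
y₂ = 3.932 × 2.490 = 9.791 ft.
V₁ = Fr₁·√(g·y₁) = 3.114×√(32.2×2.490) = 27.88 ft/s; q = V₁·y₁ = 69.43 ft²/s. V₂ = q/y₂ = 69.43/9.791 = 7.091 ft/s. E₁ = y₁ + V₁²/2g = 14.56 ft; E₂ = y₂ + V₂²/2g = 10.57 ft. ΔE = E₁ − E₂ = 3.991 ft.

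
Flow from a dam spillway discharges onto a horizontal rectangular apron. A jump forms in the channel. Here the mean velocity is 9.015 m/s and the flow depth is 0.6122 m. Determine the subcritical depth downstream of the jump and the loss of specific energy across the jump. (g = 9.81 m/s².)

Fr₁ = V₁/√(g·y₁) = 9.015/√(9.81×0.6122) = 3.679.
From the momentum equation for a rectangular channel, y₂/y₁ = ½[√(1 + 8Fr₁²) − 1] = ½[√109.26 − 1] = 4.726.
y₂ = 4.726 × 0.6122 = 2.893 m.
q = V₁·y₁ = 9.015 × 0.6122 = 5.519 m²/s. V₂ = q/y₂ = 5.519/2.893 = 1.907 m/s. E₁ = y₁ + V₁²/2g = 4.754 m; E₂ = y₂ + V₂²/2g = 3.079 m. ΔE = E₁ − E₂ = 1.676 m.

y₂ = 2.893 m; ΔE = 1.676 m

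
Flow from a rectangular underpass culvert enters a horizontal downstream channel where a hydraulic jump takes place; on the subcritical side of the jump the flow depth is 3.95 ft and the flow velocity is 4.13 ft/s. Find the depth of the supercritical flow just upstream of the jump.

Fr₂ = V₂/√(g·y₂) = 4.13/√(32.2×3.95) = 0.366.
The Bélanger relation is symmetric: y₁/y₂ = ½[√(1 + 8Fr₂²) − 1] = ½[√2.073 − 1] = 0.220.
y₁ = 0.220 × 3.95 = 0.868 ft.

y₁ = 0.868 ft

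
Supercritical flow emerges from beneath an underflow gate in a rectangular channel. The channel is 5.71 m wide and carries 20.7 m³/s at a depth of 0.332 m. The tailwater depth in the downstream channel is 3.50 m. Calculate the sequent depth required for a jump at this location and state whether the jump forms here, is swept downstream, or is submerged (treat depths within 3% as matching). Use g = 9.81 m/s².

y₂ = 2.68 m; the jump is submerged

q = Q/b = 20.7/5.71 = 3.63 m²/s; V₁ = q/y₁ = 10.9 m/s. Fr₁ = V₁/√(g·y₁) = 6.05.
Sequent-depth ratio: y₂/y₁ = ½[√(1 + 8Fr₁²) − 1] = ½[√293.9 − 1] = 8.07.
y₂ = 8.07 × 0.332 = 2.68 m.
Tailwater y_tw = 3.50 m: y_tw > y₂, so the jump is submerged.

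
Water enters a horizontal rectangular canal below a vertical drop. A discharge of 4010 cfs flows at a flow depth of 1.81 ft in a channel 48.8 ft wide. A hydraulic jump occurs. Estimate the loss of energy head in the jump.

ΔE = 19.0 ft

q = Q/b = 4010/48.8 = 82.2 ft²/s; V₁ = q/y₁ = 45.4 ft/s. Fr₁ = V₁/√(g·y₁) = 5.95.
From the momentum equation for a rectangular channel, y₂/y₁ = ½[√(1 + 8Fr₁²) − 1] = ½[√283.9 − 1] = 7.92.
y₂ = 7.92 × 1.81 = 14.3 ft.
V₂ = q/y₂ = 82.2/14.3 = 5.73 ft/s. E₁ = y₁ + V₁²/2g = 33.8 ft; E₂ = y₂ + V₂²/2g = 14.9 ft. ΔE = E₁ − E₂ = 19.0 ft.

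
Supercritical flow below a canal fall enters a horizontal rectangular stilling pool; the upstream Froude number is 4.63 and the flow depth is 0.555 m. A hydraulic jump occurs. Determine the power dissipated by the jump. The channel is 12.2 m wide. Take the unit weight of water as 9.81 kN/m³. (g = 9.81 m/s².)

P = 2135 kW

Fr₁ = 4.63 (given).
Bélanger equation: y₂/y₁ = ½[√(1 + 8Fr₁²) − 1] = ½[√172.5 − 1] = 6.07.
y₂ = 6.07 × 0.555 = 3.37 m.
V₁ = Fr₁·√(g·y₁) = 4.63×√(9.81×0.555) = 10.8 m/s; q = V₁·y₁ = 6.00 m²/s. V₂ = q/y₂ = 6.00/3.37 = 1.78 m/s. E₁ = y₁ + V₁²/2g = 6.50 m; E₂ = y₂ + V₂²/2g = 3.53 m. ΔE = E₁ − E₂ = 2.98 m.
Q = q·b = 6.00 × 12.2 = 73.2 m³/s. P = γ·Q·ΔE = 9.81 × 73.2 × 2.98 = 2135 kW.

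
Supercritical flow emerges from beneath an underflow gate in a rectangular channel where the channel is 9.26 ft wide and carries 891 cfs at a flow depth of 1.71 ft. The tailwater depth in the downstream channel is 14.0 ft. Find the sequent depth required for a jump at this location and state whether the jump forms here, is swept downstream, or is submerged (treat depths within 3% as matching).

y₂ = 17.5 ft; the jump is swept downstream

q = Q/b = 891/9.26 = 96.2 ft²/s; V₁ = q/y₁ = 56.3 ft/s. Fr₁ = V₁/√(g·y₁) = 7.58.
Bélanger equation: y₂/y₁ = ½[√(1 + 8Fr₁²) − 1] = ½[√461.0 − 1] = 10.2.
y₂ = 10.2 × 1.71 = 17.5 ft.
Tailwater y_tw = 14.0 ft: y_tw < y₂, so the jump is swept downstream.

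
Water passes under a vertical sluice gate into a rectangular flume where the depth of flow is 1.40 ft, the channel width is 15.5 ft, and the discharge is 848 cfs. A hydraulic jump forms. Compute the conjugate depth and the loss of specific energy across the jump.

y₂ = 10.8 ft; ΔE = 13.9 ft

q = Q/b = 848/15.5 = 54.7 ft²/s; V₁ = q/y₁ = 39.1 ft/s. Fr₁ = V₁/√(g·y₁) = 5.82.
Bélanger equation: y₂/y₁ = ½[√(1 + 8Fr₁²) − 1] = ½[√272.0 − 1] = 7.75.
y₂ = 7.75 × 1.40 = 10.8 ft.
V₂ = q/y₂ = 54.7/10.8 = 5.04 ft/s. E₁ = y₁ + V₁²/2g = 25.1 ft; E₂ = y₂ + V₂²/2g = 11.2 ft. ΔE = E₁ − E₂ = 13.9 ft.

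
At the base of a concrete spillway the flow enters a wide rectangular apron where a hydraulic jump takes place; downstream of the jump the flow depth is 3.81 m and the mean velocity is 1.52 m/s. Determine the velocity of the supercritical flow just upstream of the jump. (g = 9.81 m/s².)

V₁ = 13.7 m/s

Fr₂ = V₂/√(g·y₂) = 1.52/√(9.81×3.81) = 0.249.
The Bélanger relation is symmetric: y₁/y₂ = ½[√(1 + 8Fr₂²) − 1] = ½[√1.495 − 1] = 0.111.
y₁ = 0.111 × 3.81 = 0.424 m.
V₁ = q/y₁ = 5.79/0.424 = 13.7 m/s.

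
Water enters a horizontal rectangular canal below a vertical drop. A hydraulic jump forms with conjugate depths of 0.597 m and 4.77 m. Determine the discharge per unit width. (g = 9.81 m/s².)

q = 8.66 m²/s

For a rectangular channel the momentum equation gives q² = ½·g·y₁·y₂·(y₁ + y₂) = ½×9.81×0.597×4.77×5.37 = 75.0.
q = √75.0 = 8.66 m²/s.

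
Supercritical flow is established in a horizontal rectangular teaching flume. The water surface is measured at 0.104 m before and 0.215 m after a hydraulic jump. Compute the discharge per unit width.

For a rectangular channel the momentum equation gives q² = ½·g·y₁·y₂·(y₁ + y₂) = ½×9.81×0.104×0.215×0.319 = 0.0350.
q = √0.0350 = 0.187 m²/s.

q = 0.187 m²/s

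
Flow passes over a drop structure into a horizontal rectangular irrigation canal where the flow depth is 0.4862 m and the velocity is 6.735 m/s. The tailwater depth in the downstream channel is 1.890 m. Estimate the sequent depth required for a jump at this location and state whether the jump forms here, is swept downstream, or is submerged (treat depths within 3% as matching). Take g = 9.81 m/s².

y₂ = 1.891 m; the jump forms here

Fr₁ = V₁/√(g·y₁) = 6.735/√(9.81×0.4862) = 3.084.
By Bélanger, y₂/y₁ = ½[√(1 + 8Fr₁²) − 1] = ½[√77.082 − 1] = 3.890.
y₂ = 3.890 × 0.4862 = 1.891 m.
Tailwater y_tw = 1.890 m: y_tw ≈ y₂, so the jump forms here.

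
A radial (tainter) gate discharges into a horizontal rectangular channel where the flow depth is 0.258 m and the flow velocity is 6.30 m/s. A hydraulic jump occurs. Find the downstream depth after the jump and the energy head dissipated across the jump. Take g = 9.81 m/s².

y₂ = 1.32 m; ΔE = 0.882 m

Fr₁ = V₁/√(g·y₁) = 6.30/√(9.81×0.258) = 3.96.
Bélanger equation: y₂/y₁ = ½[√(1 + 8Fr₁²) − 1] = ½[√126.5 − 1] = 5.12.
y₂ = 5.12 × 0.258 = 1.32 m.
q = V₁·y₁ = 6.30 × 0.258 = 1.63 m²/s. V₂ = q/y₂ = 1.63/1.32 = 1.23 m/s. E₁ = y₁ + V₁²/2g = 2.28 m; E₂ = y₂ + V₂²/2g = 1.40 m. ΔE = E₁ − E₂ = 0.882 m.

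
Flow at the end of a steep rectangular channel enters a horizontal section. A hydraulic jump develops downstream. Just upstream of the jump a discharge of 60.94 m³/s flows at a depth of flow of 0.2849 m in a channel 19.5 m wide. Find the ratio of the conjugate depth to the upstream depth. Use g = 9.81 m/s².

q = Q/b = 60.94/19.5 = 3.125 m²/s; V₁ = q/y₁ = 10.97 m/s. Fr₁ = V₁/√(g·y₁) = 6.561.
By Bélanger, y₂/y₁ = ½[√(1 + 8Fr₁²) − 1] = ½[√345.41 − 1] = 8.793.

y₂/y₁ = 8.793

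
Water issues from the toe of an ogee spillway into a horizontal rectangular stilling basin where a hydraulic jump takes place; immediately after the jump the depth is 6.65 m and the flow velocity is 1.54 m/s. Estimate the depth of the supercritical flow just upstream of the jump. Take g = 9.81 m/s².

y₁ = 0.453 m

Fr₂ = V₂/√(g·y₂) = 1.54/√(9.81×6.65) = 0.191.
From the momentum equation (using Fr₂), y₁/y₂ = ½[√(1 + 8Fr₂²) − 1] = ½[√1.291 − 1] = 0.0681.
y₁ = 0.0681 × 6.65 = 0.453 m.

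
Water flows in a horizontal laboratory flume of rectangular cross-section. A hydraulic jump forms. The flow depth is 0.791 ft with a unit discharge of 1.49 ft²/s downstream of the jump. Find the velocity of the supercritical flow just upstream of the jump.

V₁ = 8.30 ft/s

V₂ = q/y₂ = 1.49/0.791 = 1.88 ft/s; Fr₂ = V₂/√(g·y₂) = 0.373.
Applying the sequent-depth relation in reverse, y₁/y₂ = ½[√(1 + 8Fr₂²) − 1] = ½[√2.114 − 1] = 0.227.
y₁ = 0.227 × 0.791 = 0.180 ft.
V₁ = q/y₁ = 1.49/0.180 = 8.30 ft/s.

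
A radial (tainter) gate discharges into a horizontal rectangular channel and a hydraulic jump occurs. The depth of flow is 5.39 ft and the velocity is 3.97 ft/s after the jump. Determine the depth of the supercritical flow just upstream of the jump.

y₁ = 0.846 ft

Fr₂ = V₂/√(g·y₂) = 3.97/√(32.2×5.39) = 0.301.
The Bélanger relation is symmetric: y₁/y₂ = ½[√(1 + 8Fr₂²) − 1] = ½[√1.726 − 1] = 0.157.
y₁ = 0.157 × 5.39 = 0.846 ft.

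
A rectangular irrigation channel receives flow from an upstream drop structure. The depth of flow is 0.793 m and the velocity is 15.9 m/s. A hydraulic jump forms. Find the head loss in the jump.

ΔE = 7.44 m

Fr₁ = V₁/√(g·y₁) = 15.9/√(9.81×0.793) = 5.70.
From the momentum equation for a rectangular channel, y₂/y₁ = ½[√(1 + 8Fr₁²) − 1] = ½[√261.0 − 1] = 7.58.
y₂ = 7.58 × 0.793 = 6.01 m.
q = V₁·y₁ = 15.9 × 0.793 = 12.6 m²/s. V₂ = q/y₂ = 12.6/6.01 = 2.10 m/s. E₁ = y₁ + V₁²/2g = 13.7 m; E₂ = y₂ + V₂²/2g = 6.23 m. ΔE = E₁ − E₂ = 7.44 m.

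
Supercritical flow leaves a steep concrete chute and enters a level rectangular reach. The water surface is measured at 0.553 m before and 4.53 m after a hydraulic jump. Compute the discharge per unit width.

For a rectangular channel the momentum equation gives q² = ½·g·y₁·y₂·(y₁ + y₂) = ½×9.81×0.553×4.53×5.08 = 62.5.
q = √62.5 = 7.90 m²/s.

q = 7.90 m²/s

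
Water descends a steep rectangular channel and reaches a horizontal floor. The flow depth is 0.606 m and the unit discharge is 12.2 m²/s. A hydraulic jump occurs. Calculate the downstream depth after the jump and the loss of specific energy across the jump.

y₂ = 6.78 m; ΔE = 14.3 m

V₁ = q/y₁ = 12.2/0.606 = 20.1 m/s. Fr₁ = V₁/√(g·y₁) = 20.1/√(9.81×0.606) = 8.26.
Sequent-depth ratio: y₂/y₁ = ½[√(1 + 8Fr₁²) − 1] = ½[√546.4 − 1] = 11.2.
y₂ = 11.2 × 0.606 = 6.78 m.
Head loss: ΔE = (y₂ − y₁)³/(4y₁y₂) = (6.78 − 0.606)³/(4×0.606×6.78) = 235/16.4 = 14.3 m.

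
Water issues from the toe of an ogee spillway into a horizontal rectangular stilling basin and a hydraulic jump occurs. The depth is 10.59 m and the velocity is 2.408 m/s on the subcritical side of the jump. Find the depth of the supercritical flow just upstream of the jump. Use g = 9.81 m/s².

Fr₂ = V₂/√(g·y₂) = 2.408/√(9.81×10.59) = 0.2363.
The Bélanger relation is symmetric: y₁/y₂ = ½[√(1 + 8Fr₂²) − 1] = ½[√1.4465 − 1] = 0.1014.
y₁ = 0.1014 × 10.59 = 1.073 m.

y₁ = 1.073 m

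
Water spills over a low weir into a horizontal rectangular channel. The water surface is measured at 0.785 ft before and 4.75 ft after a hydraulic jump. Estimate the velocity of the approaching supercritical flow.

V₁ = 23.2 ft/s

For a rectangular channel the momentum equation gives q² = ½·g·y₁·y₂·(y₁ + y₂) = ½×32.2×0.785×4.75×5.54 = 332.
q = √332 = 18.2 ft²/s.
V₁ = q/y₁ = 18.2/0.785 = 23.2 ft/s.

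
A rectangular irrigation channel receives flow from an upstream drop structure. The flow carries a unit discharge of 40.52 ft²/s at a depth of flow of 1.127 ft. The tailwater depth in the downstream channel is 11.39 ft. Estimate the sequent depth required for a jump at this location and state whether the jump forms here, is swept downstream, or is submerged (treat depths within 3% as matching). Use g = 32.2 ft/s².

V₁ = q/y₁ = 40.52/1.127 = 35.95 ft/s. Fr₁ = V₁/√(g·y₁) = 35.95/√(32.2×1.127) = 5.968.
From the momentum equation for a rectangular channel, y₂/y₁ = ½[√(1 + 8Fr₁²) − 1] = ½[√285.97 − 1] = 7.955.
y₂ = 7.955 × 1.127 = 8.966 ft.
Tailwater y_tw = 11.39 ft: y_tw > y₂, so the jump is submerged.

y₂ = 8.966 ft; the jump is submerged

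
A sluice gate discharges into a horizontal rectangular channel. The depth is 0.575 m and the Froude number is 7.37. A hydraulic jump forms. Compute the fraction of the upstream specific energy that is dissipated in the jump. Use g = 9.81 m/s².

ΔE/E₁ = 0.637 (63.7%)

Fr₁ = 7.37 (given).
By Bélanger, y₂/y₁ = ½[√(1 + 8Fr₁²) − 1] = ½[√435.5 − 1] = 9.93.
y₂ = 9.93 × 0.575 = 5.71 m.
E₁ = y₁(1 + Fr₁²/2) = 0.575×(1 + 7.37²/2) = 16.2 m. ΔE = (y₂ − y₁)³/(4y₁y₂) = 10.3 m. ΔE/E₁ = 10.3/16.2 = 0.637.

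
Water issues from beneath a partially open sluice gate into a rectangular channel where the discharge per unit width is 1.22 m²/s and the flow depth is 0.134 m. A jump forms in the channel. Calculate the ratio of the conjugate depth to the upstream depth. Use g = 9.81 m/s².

y₂/y₁ = 10.7

V₁ = q/y₁ = 1.22/0.134 = 9.10 m/s. Fr₁ = V₁/√(g·y₁) = 9.10/√(9.81×0.134) = 7.94.
From the momentum equation for a rectangular channel, y₂/y₁ = ½[√(1 + 8Fr₁²) − 1] = ½[√505.5 − 1] = 10.7.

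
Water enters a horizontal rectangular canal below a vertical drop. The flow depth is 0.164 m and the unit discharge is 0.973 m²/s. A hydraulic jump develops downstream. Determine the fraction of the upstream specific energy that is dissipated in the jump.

V₁ = q/y₁ = 0.973/0.164 = 5.93 m/s. Fr₁ = V₁/√(g·y₁) = 5.93/√(9.81×0.164) = 4.68.
Bélanger equation: y₂/y₁ = ½[√(1 + 8Fr₁²) − 1] = ½[√176.0 − 1] = 6.13.
y₂ = 6.13 × 0.164 = 1.01 m.
E₁ = y₁ + V₁²/2g = 1.96 m. ΔE = (y₂ − y₁)³/(4y₁y₂) = 0.904 m. ΔE/E₁ = 0.904/1.96 = 0.462.

ΔE/E₁ = 0.462 (46.2%)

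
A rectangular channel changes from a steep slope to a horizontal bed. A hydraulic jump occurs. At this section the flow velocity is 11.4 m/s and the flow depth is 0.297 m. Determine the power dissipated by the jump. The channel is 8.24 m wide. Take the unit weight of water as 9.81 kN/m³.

Fr₁ = V₁/√(g·y₁) = 11.4/√(9.81×0.297) = 6.68.
Sequent-depth ratio: y₂/y₁ = ½[√(1 + 8Fr₁²) − 1] = ½[√357.8 − 1] = 8.96.
y₂ = 8.96 × 0.297 = 2.66 m.
q = V₁·y₁ = 11.4 × 0.297 = 3.39 m²/s. V₂ = q/y₂ = 3.39/2.66 = 1.27 m/s. E₁ = y₁ + V₁²/2g = 6.92 m; E₂ = y₂ + V₂²/2g = 2.74 m. ΔE = E₁ − E₂ = 4.18 m.
Q = q·b = 3.39 × 8.24 = 27.9 m³/s. P = γ·Q·ΔE = 9.81 × 27.9 × 4.18 = 1143 kW.

P = 1143 kW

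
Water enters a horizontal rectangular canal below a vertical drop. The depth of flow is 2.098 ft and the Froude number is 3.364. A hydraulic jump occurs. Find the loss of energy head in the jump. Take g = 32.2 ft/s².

Fr₁ = 3.364 (given).
Sequent-depth ratio: y₂/y₁ = ½[√(1 + 8Fr₁²) − 1] = ½[√91.532 − 1] = 4.284.
y₂ = 4.284 × 2.098 = 8.987 ft.
Head loss: ΔE = (y₂ − y₁)³/(4y₁y₂) = (8.987 − 2.098)³/(4×2.098×8.987) = 326.9/75.42 = 4.335 ft.

ΔE = 4.335 ft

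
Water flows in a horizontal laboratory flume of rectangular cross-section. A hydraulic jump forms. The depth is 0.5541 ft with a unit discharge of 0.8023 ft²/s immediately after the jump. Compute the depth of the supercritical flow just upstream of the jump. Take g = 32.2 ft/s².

y₁ = 0.1088 ft

V₂ = q/y₂ = 0.8023/0.5541 = 1.448 ft/s; Fr₂ = V₂/√(g·y₂) = 0.3428.
The Bélanger relation is symmetric: y₁/y₂ = ½[√(1 + 8Fr₂²) − 1] = ½[√1.9400 − 1] = 0.1964.
y₁ = 0.1964 × 0.5541 = 0.1088 ft.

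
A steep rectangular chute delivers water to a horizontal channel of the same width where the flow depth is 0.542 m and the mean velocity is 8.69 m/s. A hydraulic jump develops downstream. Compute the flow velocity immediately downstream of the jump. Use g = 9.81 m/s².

Fr₁ = V₁/√(g·y₁) = 8.69/√(9.81×0.542) = 3.77.
Bélanger equation: y₂/y₁ = ½[√(1 + 8Fr₁²) − 1] = ½[√114.6 − 1] = 4.85.
y₂ = 4.85 × 0.542 = 2.63 m.
q = V₁·y₁ = 8.69 × 0.542 = 4.71 m²/s.
V₂ = q/y₂ = 4.71/2.63 = 1.79 m/s.

V₂ = 1.79 m/s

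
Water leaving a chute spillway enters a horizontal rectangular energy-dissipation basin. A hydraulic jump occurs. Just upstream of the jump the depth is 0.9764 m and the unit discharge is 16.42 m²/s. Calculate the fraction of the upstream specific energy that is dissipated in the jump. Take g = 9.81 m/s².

V₁ = q/y₁ = 16.42/0.9764 = 16.82 m/s. Fr₁ = V₁/√(g·y₁) = 16.82/√(9.81×0.9764) = 5.434.
Sequent-depth ratio: y₂/y₁ = ½[√(1 + 8Fr₁²) − 1] = ½[√237.20 − 1] = 7.201.
y₂ = 7.201 × 0.9764 = 7.031 m.
E₁ = y₁ + V₁²/2g = 15.39 m. ΔE = (y₂ − y₁)³/(4y₁y₂) = 8.082 m. ΔE/E₁ = 8.082/15.39 = 0.525.

ΔE/E₁ = 0.525 (52.5%)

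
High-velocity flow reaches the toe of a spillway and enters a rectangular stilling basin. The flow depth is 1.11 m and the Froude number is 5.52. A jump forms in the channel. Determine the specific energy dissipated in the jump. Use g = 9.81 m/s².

ΔE = 9.58 m

Fr₁ = 5.52 (given).
By Bélanger, y₂/y₁ = ½[√(1 + 8Fr₁²) − 1] = ½[√244.8 − 1] = 7.32.
y₂ = 7.32 × 1.11 = 8.13 m.
V₁ = Fr₁·√(g·y₁) = 5.52×√(9.81×1.11) = 18.2 m/s; q = V₁·y₁ = 20.2 m²/s. V₂ = q/y₂ = 20.2/8.13 = 2.49 m/s. E₁ = y₁ + V₁²/2g = 18.0 m; E₂ = y₂ + V₂²/2g = 8.44 m. ΔE = E₁ − E₂ = 9.58 m.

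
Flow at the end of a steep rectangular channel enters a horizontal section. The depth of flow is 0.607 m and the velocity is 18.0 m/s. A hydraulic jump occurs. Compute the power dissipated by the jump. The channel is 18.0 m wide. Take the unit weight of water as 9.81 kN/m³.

Fr₁ = V₁/√(g·y₁) = 18.0/√(9.81×0.607) = 7.38.
Sequent-depth ratio: y₂/y₁ = ½[√(1 + 8Fr₁²) − 1] = ½[√436.3 − 1] = 9.94.
y₂ = 9.94 × 0.607 = 6.04 m.
Head loss: ΔE = (y₂ − y₁)³/(4y₁y₂) = (6.04 − 0.607)³/(4×0.607×6.04) = 160/14.7 = 10.9 m.
q = V₁·y₁ = 18.0 × 0.607 = 10.9 m²/s. Q = q·b = 10.9 × 18.0 = 197 m³/s. P = γ·Q·ΔE = 9.81 × 197 × 10.9 = 21064 kW.

P = 21064 kW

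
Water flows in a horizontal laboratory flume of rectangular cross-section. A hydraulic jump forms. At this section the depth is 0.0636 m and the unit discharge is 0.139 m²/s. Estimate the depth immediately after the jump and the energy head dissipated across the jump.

y₂ = 0.219 m; ΔE = 0.0674 m

V₁ = q/y₁ = 0.139/0.0636 = 2.19 m/s. Fr₁ = V₁/√(g·y₁) = 2.19/√(9.81×0.0636) = 2.77.
Conjugate-depth relation: y₂/y₁ = ½[√(1 + 8Fr₁²) − 1] = ½[√62.25 − 1] = 3.44.
y₂ = 3.44 × 0.0636 = 0.219 m.
Head loss: ΔE = (y₂ − y₁)³/(4y₁y₂) = (0.219 − 0.0636)³/(4×0.0636×0.219) = 0.00376/0.0557 = 0.0674 m.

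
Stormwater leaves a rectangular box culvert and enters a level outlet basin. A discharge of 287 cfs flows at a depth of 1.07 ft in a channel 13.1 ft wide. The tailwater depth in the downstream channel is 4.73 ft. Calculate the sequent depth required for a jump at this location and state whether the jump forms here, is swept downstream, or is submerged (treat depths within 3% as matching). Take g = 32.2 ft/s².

y₂ = 4.77 ft; the jump forms here

q = Q/b = 287/13.1 = 21.9 ft²/s; V₁ = q/y₁ = 20.5 ft/s. Fr₁ = V₁/√(g·y₁) = 3.49.
Conjugate-depth relation: y₂/y₁ = ½[√(1 + 8Fr₁²) − 1] = ½[√98.34 − 1] = 4.46.
y₂ = 4.46 × 1.07 = 4.77 ft.
Tailwater y_tw = 4.73 ft: y_tw ≈ y₂, so the jump forms here.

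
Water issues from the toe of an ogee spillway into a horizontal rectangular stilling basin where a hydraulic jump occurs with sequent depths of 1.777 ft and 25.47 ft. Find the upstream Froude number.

Fr₁ = 10.48

For a rectangular channel the momentum equation gives q² = ½·g·y₁·y₂·(y₁ + y₂) = ½×32.2×1.777×25.47×27.25 = 19855.
q = √19855 = 140.9 ft²/s.
V₁ = q/y₁ = 79.29 ft/s; Fr₁ = V₁/√(g·y₁) = 10.48.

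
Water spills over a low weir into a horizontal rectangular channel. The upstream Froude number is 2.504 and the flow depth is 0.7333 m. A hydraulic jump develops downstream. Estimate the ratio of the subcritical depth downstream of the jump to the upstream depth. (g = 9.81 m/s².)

Fr₁ = 2.504 (given).
Conjugate-depth relation: y₂/y₁ = ½[√(1 + 8Fr₁²) − 1] = ½[√51.160 − 1] = 3.076.

y₂/y₁ = 3.076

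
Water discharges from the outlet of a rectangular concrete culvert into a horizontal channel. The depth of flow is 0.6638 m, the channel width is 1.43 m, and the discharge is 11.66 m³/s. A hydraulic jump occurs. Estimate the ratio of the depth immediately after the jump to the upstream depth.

q = Q/b = 11.66/1.43 = 8.154 m²/s; V₁ = q/y₁ = 12.28 m/s. Fr₁ = V₁/√(g·y₁) = 4.814.
Sequent-depth ratio: y₂/y₁ = ½[√(1 + 8Fr₁²) − 1] = ½[√186.37 − 1] = 6.326.

y₂/y₁ = 6.326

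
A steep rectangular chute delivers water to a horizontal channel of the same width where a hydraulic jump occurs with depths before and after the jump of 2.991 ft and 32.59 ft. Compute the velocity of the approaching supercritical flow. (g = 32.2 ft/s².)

V₁ = 79.01 ft/s

For a rectangular channel the momentum equation gives q² = ½·g·y₁·y₂·(y₁ + y₂) = ½×32.2×2.991×32.59×35.58 = 55840.
q = √55840 = 236.3 ft²/s.
V₁ = q/y₁ = 236.3/2.991 = 79.01 ft/s.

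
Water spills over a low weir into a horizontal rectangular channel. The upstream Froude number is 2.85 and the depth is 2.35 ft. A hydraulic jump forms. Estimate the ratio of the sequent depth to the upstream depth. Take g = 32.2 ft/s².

y₂/y₁ = 3.56

Fr₁ = 2.85 (given).
Conjugate-depth relation: y₂/y₁ = ½[√(1 + 8Fr₁²) − 1] = ½[√65.98 − 1] = 3.56.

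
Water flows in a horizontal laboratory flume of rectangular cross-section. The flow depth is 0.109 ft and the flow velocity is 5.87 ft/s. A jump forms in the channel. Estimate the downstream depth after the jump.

Fr₁ = V₁/√(g·y₁) = 5.87/√(32.2×0.109) = 3.13.
By Bélanger, y₂/y₁ = ½[√(1 + 8Fr₁²) − 1] = ½[√79.54 − 1] = 3.96.
y₂ = 3.96 × 0.109 = 0.432 ft.

y₂ = 0.432 ft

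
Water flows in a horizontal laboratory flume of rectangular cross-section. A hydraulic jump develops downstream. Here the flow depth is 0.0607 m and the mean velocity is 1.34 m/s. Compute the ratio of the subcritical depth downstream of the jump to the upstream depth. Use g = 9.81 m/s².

Fr₁ = V₁/√(g·y₁) = 1.34/√(9.81×0.0607) = 1.74.
From the momentum equation for a rectangular channel, y₂/y₁ = ½[√(1 + 8Fr₁²) − 1] = ½[√25.12 − 1] = 2.01.

y₂/y₁ = 2.01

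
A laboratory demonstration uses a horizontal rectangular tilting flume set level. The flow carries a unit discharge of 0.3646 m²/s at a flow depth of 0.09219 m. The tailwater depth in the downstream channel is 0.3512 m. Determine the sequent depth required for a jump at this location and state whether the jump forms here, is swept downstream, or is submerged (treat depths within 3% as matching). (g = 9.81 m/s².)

V₁ = q/y₁ = 0.3646/0.09219 = 3.955 m/s. Fr₁ = V₁/√(g·y₁) = 3.955/√(9.81×0.09219) = 4.159.
Conjugate-depth relation: y₂/y₁ = ½[√(1 + 8Fr₁²) − 1] = ½[√139.36 − 1] = 5.402.
y₂ = 5.402 × 0.09219 = 0.4981 m.
Tailwater y_tw = 0.3512 m: y_tw < y₂, so the jump is swept downstream.

y₂ = 0.4981 m; the jump is swept downstream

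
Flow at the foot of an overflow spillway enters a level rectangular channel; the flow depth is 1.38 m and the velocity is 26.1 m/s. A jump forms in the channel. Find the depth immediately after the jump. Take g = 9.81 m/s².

Fr₁ = V₁/√(g·y₁) = 26.1/√(9.81×1.38) = 7.09.
By Bélanger, y₂/y₁ = ½[√(1 + 8Fr₁²) − 1] = ½[√403.6 − 1] = 9.54.
y₂ = 9.54 × 1.38 = 13.2 m.

y₂ = 13.2 m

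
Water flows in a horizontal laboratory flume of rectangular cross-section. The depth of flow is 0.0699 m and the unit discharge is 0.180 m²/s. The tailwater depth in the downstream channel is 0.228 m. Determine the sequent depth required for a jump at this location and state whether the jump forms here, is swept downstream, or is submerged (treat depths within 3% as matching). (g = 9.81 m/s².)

V₁ = q/y₁ = 0.180/0.0699 = 2.58 m/s. Fr₁ = V₁/√(g·y₁) = 2.58/√(9.81×0.0699) = 3.11.
From the momentum equation for a rectangular channel, y₂/y₁ = ½[√(1 + 8Fr₁²) − 1] = ½[√78.36 − 1] = 3.93.
y₂ = 3.93 × 0.0699 = 0.274 m.
Tailwater y_tw = 0.228 m: y_tw < y₂, so the jump is swept downstream.

y₂ = 0.274 m; the jump is swept downstream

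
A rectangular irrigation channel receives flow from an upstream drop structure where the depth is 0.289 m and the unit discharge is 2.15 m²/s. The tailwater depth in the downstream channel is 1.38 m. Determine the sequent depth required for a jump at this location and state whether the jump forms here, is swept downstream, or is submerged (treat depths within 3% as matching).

y₂ = 1.67 m; the jump is swept downstream

V₁ = q/y₁ = 2.15/0.289 = 7.44 m/s. Fr₁ = V₁/√(g·y₁) = 7.44/√(9.81×0.289) = 4.42.
From the momentum equation for a rectangular channel, y₂/y₁ = ½[√(1 + 8Fr₁²) − 1] = ½[√157.2 − 1] = 5.77.
y₂ = 5.77 × 0.289 = 1.67 m.
Tailwater y_tw = 1.38 m: y_tw < y₂, so the jump is swept downstream.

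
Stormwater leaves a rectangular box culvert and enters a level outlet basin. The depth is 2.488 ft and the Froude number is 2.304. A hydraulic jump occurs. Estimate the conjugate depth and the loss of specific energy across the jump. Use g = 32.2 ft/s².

Fr₁ = 2.304 (given).
Sequent-depth ratio: y₂/y₁ = ½[√(1 + 8Fr₁²) − 1] = ½[√43.467 − 1] = 2.796.
y₂ = 2.796 × 2.488 = 6.958 ft.
Head loss: ΔE = (y₂ − y₁)³/(4y₁y₂) = (6.958 − 2.488)³/(4×2.488×6.958) = 89.29/69.24 = 1.290 ft.

y₂ = 6.958 ft; ΔE = 1.290 ft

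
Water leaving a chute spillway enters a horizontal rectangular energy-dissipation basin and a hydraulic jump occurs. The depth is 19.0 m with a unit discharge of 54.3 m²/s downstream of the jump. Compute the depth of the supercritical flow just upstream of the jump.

y₁ = 1.54 m

V₂ = q/y₂ = 54.3/19.0 = 2.86 m/s; Fr₂ = V₂/√(g·y₂) = 0.209.
Since the conjugate-depth ratio holds either way, y₁/y₂ = ½[√(1 + 8Fr₂²) − 1] = ½[√1.351 − 1] = 0.0811.
y₁ = 0.0811 × 19.0 = 1.54 m.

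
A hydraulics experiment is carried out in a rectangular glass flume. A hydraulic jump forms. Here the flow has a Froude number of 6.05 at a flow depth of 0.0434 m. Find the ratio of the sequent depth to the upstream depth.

y₂/y₁ = 8.07

Fr₁ = 6.05 (given).
By Bélanger, y₂/y₁ = ½[√(1 + 8Fr₁²) − 1] = ½[√293.8 − 1] = 8.07.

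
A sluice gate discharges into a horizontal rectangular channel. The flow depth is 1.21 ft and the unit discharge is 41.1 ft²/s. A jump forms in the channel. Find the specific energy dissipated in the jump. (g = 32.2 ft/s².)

V₁ = q/y₁ = 41.1/1.21 = 34.0 ft/s. Fr₁ = V₁/√(g·y₁) = 34.0/√(32.2×1.21) = 5.44.
Bélanger equation: y₂/y₁ = ½[√(1 + 8Fr₁²) − 1] = ½[√237.9 − 1] = 7.21.
y₂ = 7.21 × 1.21 = 8.73 ft.
Head loss: ΔE = (y₂ − y₁)³/(4y₁y₂) = (8.73 − 1.21)³/(4×1.21×8.73) = 425/42.2 = 10.1 ft.

ΔE = 10.1 ft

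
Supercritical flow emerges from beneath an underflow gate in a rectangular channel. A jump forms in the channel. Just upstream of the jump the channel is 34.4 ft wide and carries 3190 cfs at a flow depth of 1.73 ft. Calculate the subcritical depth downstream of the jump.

y₂ = 16.7 ft

q = Q/b = 3190/34.4 = 92.7 ft²/s; V₁ = q/y₁ = 53.6 ft/s. Fr₁ = V₁/√(g·y₁) = 7.18.
Conjugate-depth relation: y₂/y₁ = ½[√(1 + 8Fr₁²) − 1] = ½[√413.6 − 1] = 9.67.
y₂ = 9.67 × 1.73 = 16.7 ft.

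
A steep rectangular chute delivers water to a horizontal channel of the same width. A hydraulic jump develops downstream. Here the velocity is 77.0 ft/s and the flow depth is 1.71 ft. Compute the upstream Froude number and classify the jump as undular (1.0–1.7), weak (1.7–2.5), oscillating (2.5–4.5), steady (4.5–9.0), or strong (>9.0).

Fr₁ = V₁/√(g·y₁) = 77.0/√(32.2×1.71) = 10.4.
Fr₁ = 10.4 lies in the strong range.

Fr₁ = 10.4; strong jump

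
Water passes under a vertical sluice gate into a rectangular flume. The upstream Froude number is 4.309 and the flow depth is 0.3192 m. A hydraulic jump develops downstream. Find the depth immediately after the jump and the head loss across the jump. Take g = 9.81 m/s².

y₂ = 1.792 m; ΔE = 1.396 m

Fr₁ = 4.309 (given).
Conjugate-depth relation: y₂/y₁ = ½[√(1 + 8Fr₁²) − 1] = ½[√149.54 − 1] = 5.614.
y₂ = 5.614 × 0.3192 = 1.792 m.
Head loss: ΔE = (y₂ − y₁)³/(4y₁y₂) = (1.792 − 0.3192)³/(4×0.3192×1.792) = 3.195/2.288 = 1.396 m.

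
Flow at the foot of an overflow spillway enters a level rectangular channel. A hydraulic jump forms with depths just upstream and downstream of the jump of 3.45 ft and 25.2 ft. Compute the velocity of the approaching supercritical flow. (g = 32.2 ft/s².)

For a rectangular channel the momentum equation gives q² = ½·g·y₁·y₂·(y₁ + y₂) = ½×32.2×3.45×25.2×28.6 = 40102.
q = √40102 = 200 ft²/s.
V₁ = q/y₁ = 200/3.45 = 58.0 ft/s.

V₁ = 58.0 ft/s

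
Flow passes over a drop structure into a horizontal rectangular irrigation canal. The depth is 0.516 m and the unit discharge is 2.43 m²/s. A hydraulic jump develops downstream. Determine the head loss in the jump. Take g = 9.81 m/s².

ΔE = 0.175 m

V₁ = q/y₁ = 2.43/0.516 = 4.71 m/s. Fr₁ = V₁/√(g·y₁) = 4.71/√(9.81×0.516) = 2.09.
By Bélanger, y₂/y₁ = ½[√(1 + 8Fr₁²) − 1] = ½[√36.05 − 1] = 2.50.
y₂ = 2.50 × 0.516 = 1.29 m.
V₂ = q/y₂ = 2.43/1.29 = 1.88 m/s. E₁ = y₁ + V₁²/2g = 1.65 m; E₂ = y₂ + V₂²/2g = 1.47 m. ΔE = E₁ − E₂ = 0.175 m.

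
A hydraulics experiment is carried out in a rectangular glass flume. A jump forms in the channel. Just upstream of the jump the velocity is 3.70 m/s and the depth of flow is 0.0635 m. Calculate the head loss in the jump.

Fr₁ = V₁/√(g·y₁) = 3.70/√(9.81×0.0635) = 4.69.
Conjugate-depth relation: y₂/y₁ = ½[√(1 + 8Fr₁²) − 1] = ½[√176.8 − 1] = 6.15.
y₂ = 6.15 × 0.0635 = 0.390 m.
Head loss: ΔE = (y₂ − y₁)³/(4y₁y₂) = (0.390 − 0.0635)³/(4×0.0635×0.390) = 0.0349/0.0992 = 0.352 m.

ΔE = 0.352 m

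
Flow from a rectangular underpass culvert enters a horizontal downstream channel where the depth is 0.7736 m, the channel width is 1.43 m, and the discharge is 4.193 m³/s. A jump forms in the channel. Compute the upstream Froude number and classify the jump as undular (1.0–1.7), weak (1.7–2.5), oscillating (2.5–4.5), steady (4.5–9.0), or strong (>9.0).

Fr₁ = 1.376; undular jump

q = Q/b = 4.193/1.43 = 2.932 m²/s; V₁ = q/y₁ = 3.790 m/s. Fr₁ = V₁/√(g·y₁) = 1.376.
Fr₁ = 1.376 lies in the undular range.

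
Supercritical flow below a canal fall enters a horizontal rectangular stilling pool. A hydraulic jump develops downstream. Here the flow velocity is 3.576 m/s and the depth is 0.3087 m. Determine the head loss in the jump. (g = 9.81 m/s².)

ΔE = 0.09584 m

Fr₁ = V₁/√(g·y₁) = 3.576/√(9.81×0.3087) = 2.055.
Sequent-depth ratio: y₂/y₁ = ½[√(1 + 8Fr₁²) − 1] = ½[√34.782 − 1] = 2.449.
y₂ = 2.449 × 0.3087 = 0.7559 m.
q = V₁·y₁ = 3.576 × 0.3087 = 1.104 m²/s. V₂ = q/y₂ = 1.104/0.7559 = 1.460 m/s. E₁ = y₁ + V₁²/2g = 0.9605 m; E₂ = y₂ + V₂²/2g = 0.8646 m. ΔE = E₁ − E₂ = 0.09584 m.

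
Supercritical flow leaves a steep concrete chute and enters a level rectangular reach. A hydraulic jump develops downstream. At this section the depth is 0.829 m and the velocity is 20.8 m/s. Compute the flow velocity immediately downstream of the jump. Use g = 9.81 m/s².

Fr₁ = V₁/√(g·y₁) = 20.8/√(9.81×0.829) = 7.29.
Bélanger equation: y₂/y₁ = ½[√(1 + 8Fr₁²) − 1] = ½[√426.6 − 1] = 9.83.
y₂ = 9.83 × 0.829 = 8.15 m.
q = V₁·y₁ = 20.8 × 0.829 = 17.2 m²/s.
V₂ = q/y₂ = 17.2/8.15 = 2.12 m/s.

V₂ = 2.12 m/s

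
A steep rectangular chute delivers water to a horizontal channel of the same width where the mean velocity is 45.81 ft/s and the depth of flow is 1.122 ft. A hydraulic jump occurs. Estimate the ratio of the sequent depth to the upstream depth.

y₂/y₁ = 10.29

Fr₁ = V₁/√(g·y₁) = 45.81/√(32.2×1.122) = 7.621.
From the momentum equation for a rectangular channel, y₂/y₁ = ½[√(1 + 8Fr₁²) − 1] = ½[√465.69 − 1] = 10.29.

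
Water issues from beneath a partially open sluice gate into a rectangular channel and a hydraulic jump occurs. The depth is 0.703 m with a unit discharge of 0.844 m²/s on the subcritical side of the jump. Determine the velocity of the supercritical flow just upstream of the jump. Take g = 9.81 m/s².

V₁ = 3.78 m/s

V₂ = q/y₂ = 0.844/0.703 = 1.20 m/s; Fr₂ = V₂/√(g·y₂) = 0.457.
Since the conjugate-depth ratio holds either way, y₁/y₂ = ½[√(1 + 8Fr₂²) − 1] = ½[√2.672 − 1] = 0.317.
y₁ = 0.317 × 0.703 = 0.223 m.
V₁ = q/y₁ = 0.844/0.223 = 3.78 m/s.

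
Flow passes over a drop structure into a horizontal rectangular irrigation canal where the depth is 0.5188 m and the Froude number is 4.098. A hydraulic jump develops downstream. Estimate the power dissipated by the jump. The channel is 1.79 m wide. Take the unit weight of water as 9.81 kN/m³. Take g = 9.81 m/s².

Fr₁ = 4.098 (given).
Conjugate-depth relation: y₂/y₁ = ½[√(1 + 8Fr₁²) − 1] = ½[√135.35 − 1] = 5.317.
y₂ = 5.317 × 0.5188 = 2.758 m.
V₁ = Fr₁·√(g·y₁) = 4.098×√(9.81×0.5188) = 9.245 m/s; q = V₁·y₁ = 4.796 m²/s. V₂ = q/y₂ = 4.796/2.758 = 1.739 m/s. E₁ = y₁ + V₁²/2g = 4.875 m; E₂ = y₂ + V₂²/2g = 2.913 m. ΔE = E₁ − E₂ = 1.963 m.
Q = q·b = 4.796 × 1.79 = 8.585 m³/s. P = γ·Q·ΔE = 9.81 × 8.585 × 1.963 = 165.3 kW.

P = 165.3 kW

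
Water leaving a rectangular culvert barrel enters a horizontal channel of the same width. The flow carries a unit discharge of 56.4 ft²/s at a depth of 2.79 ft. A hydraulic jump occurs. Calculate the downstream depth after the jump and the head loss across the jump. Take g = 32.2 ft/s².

y₂ = 7.14 ft; ΔE = 1.03 ft

V₁ = q/y₁ = 56.4/2.79 = 20.2 ft/s. Fr₁ = V₁/√(g·y₁) = 20.2/√(32.2×2.79) = 2.13.
From the momentum equation for a rectangular channel, y₂/y₁ = ½[√(1 + 8Fr₁²) − 1] = ½[√37.39 − 1] = 2.56.
y₂ = 2.56 × 2.79 = 7.14 ft.
Head loss: ΔE = (y₂ − y₁)³/(4y₁y₂) = (7.14 − 2.79)³/(4×2.79×7.14) = 82.0/79.6 = 1.03 ft.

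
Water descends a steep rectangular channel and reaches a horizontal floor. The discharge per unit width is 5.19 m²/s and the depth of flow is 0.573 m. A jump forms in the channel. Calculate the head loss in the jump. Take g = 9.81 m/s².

ΔE = 1.76 m

V₁ = q/y₁ = 5.19/0.573 = 9.06 m/s. Fr₁ = V₁/√(g·y₁) = 9.06/√(9.81×0.573) = 3.82.
Bélanger equation: y₂/y₁ = ½[√(1 + 8Fr₁²) − 1] = ½[√117.8 − 1] = 4.93.
y₂ = 4.93 × 0.573 = 2.82 m.
V₂ = q/y₂ = 5.19/2.82 = 1.84 m/s. E₁ = y₁ + V₁²/2g = 4.75 m; E₂ = y₂ + V₂²/2g = 2.99 m. ΔE = E₁ − E₂ = 1.76 m.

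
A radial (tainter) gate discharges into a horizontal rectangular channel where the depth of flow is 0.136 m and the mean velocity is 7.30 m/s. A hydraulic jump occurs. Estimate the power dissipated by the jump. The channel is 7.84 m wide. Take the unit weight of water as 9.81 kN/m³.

Fr₁ = V₁/√(g·y₁) = 7.30/√(9.81×0.136) = 6.32.
From the momentum equation for a rectangular channel, y₂/y₁ = ½[√(1 + 8Fr₁²) − 1] = ½[√320.5 − 1] = 8.45.
y₂ = 8.45 × 0.136 = 1.15 m.
Head loss: ΔE = (y₂ − y₁)³/(4y₁y₂) = (1.15 − 0.136)³/(4×0.136×1.15) = 1.04/0.625 = 1.66 m.
q = V₁·y₁ = 7.30 × 0.136 = 0.993 m²/s. Q = q·b = 0.993 × 7.84 = 7.78 m³/s. P = γ·Q·ΔE = 9.81 × 7.78 × 1.66 = 127 kW.

P = 127 kW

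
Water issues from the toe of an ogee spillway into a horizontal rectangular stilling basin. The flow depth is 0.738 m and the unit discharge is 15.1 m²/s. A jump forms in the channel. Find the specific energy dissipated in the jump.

ΔE = 14.3 m

V₁ = q/y₁ = 15.1/0.738 = 20.5 m/s. Fr₁ = V₁/√(g·y₁) = 20.5/√(9.81×0.738) = 7.60.
By Bélanger, y₂/y₁ = ½[√(1 + 8Fr₁²) − 1] = ½[√463.6 − 1] = 10.3.
y₂ = 10.3 × 0.738 = 7.58 m.
V₂ = q/y₂ = 15.1/7.58 = 1.99 m/s. E₁ = y₁ + V₁²/2g = 22.1 m; E₂ = y₂ + V₂²/2g = 7.78 m. ΔE = E₁ − E₂ = 14.3 m.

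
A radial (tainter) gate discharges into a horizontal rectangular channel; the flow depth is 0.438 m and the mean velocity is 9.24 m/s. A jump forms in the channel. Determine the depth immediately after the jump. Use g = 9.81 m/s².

Fr₁ = V₁/√(g·y₁) = 9.24/√(9.81×0.438) = 4.46.
Conjugate-depth relation: y₂/y₁ = ½[√(1 + 8Fr₁²) − 1] = ½[√160.0 − 1] = 5.82.
y₂ = 5.82 × 0.438 = 2.55 m.

y₂ = 2.55 m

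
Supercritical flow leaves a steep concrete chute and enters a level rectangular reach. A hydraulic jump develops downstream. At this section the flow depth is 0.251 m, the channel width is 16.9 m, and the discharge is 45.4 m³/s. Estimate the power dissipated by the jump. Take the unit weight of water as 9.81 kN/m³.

P = 1657 kW

q = Q/b = 45.4/16.9 = 2.69 m²/s; V₁ = q/y₁ = 10.7 m/s. Fr₁ = V₁/√(g·y₁) = 6.82.
By Bélanger, y₂/y₁ = ½[√(1 + 8Fr₁²) − 1] = ½[√373.2 − 1] = 9.16.
y₂ = 9.16 × 0.251 = 2.30 m.
Head loss: ΔE = (y₂ − y₁)³/(4y₁y₂) = (2.30 − 0.251)³/(4×0.251×2.30) = 8.59/2.31 = 3.72 m.
P = γ·Q·ΔE = 9.81 × 45.4 × 3.72 = 1657 kW.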